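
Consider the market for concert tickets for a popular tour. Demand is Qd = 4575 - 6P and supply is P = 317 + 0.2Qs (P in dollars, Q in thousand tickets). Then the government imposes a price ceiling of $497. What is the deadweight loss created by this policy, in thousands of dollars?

18191.25

Rearranging supply gives Qs = 5P - 1585. Equilibrium: 4575 - 6P = 5P - 1585, so 6160 = 11P and P* = 560, Q* = 1215.
Because the ceiling (497) lies below the market-clearing price, it is binding.
At P = 497: Qd = 4575 - 6·497 = 1593 and Qs = 5·497 - 1585 = 900.
Quantity traded falls to 900. At Q = 900 the demand price is (4575 - 900)/6 = 612.5 and the supply price is (1585 + 900)/5 = 497.
Deadweight loss = ½ · (612.5 - 497) · (1215 - 900) = ½ · 115.5 · 315 = 18191.25.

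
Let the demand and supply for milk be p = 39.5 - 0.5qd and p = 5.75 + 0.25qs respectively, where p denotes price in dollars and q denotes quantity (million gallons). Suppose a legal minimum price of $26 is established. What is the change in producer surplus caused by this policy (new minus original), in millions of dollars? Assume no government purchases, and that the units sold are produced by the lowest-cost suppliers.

202.5

Rearranging demand gives qd = 79 - 2p; rearranging supply gives qs = 4p - 23. Equilibrium: 79 - 2p = 4p - 23, so 102 = 6p and p* = 17, q* = 45.
The floor of 26 is above the equilibrium price 17, so it binds.
At p = 26: qd = 79 - 2·26 = 27 and qs = 4·26 - 23 = 81.
Producer surplus without the control is ½ · (17 - 5.75) · 45 = 253.125.
With the floor, 27 units are sold at 26. The supply price at q = 27 is 12.5, so PS = ½ · [(26 - 5.75) + (26 - 12.5)] · 27 = 455.625.
Change in producer surplus = 455.625 - 253.125 = 202.5.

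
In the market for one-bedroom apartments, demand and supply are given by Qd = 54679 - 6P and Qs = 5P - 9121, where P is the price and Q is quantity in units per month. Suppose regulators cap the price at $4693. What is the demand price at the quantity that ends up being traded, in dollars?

In a free market, 54679 - 6P = 5P - 9121 gives the equilibrium P* = 5800, Q* = 19879.
The ceiling of 4693 is below the equilibrium price 5800, so it binds.
At P = 4693: Qd = 54679 - 6·4693 = 26521 and Qs = 5·4693 - 9121 = 14344.
Only 14344 units reach the market. On the demand curve, the marginal buyer's willingness to pay at Q = 14344 is (54679 - 14344)/6 = 6722.5.

6722.5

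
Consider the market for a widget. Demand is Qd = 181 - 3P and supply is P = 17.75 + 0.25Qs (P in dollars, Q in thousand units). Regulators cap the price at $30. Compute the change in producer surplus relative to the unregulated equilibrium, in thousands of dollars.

-366

Rearranging supply gives Qs = 4P - 71. Equilibrium: 181 - 3P = 4P - 71, so 252 = 7P and P* = 36, Q* = 73.
Because the ceiling (30) lies below the market-clearing price, it is binding.
At P = 30: Qd = 181 - 3·30 = 91 and Qs = 4·30 - 71 = 49.
Producer surplus without the control is ½ · (36 - 17.75) · 73 = 666.125.
With the ceiling, producers sell 49 units at 30, so PS = ½ · (30 - 17.75) · 49 = 300.125.
Change in producer surplus = 300.125 - 666.125 = -366.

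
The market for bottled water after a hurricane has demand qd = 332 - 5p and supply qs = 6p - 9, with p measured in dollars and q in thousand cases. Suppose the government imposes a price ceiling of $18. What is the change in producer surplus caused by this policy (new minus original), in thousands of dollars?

Setting quantity demanded equal to quantity supplied, 332 - 5p = 6p - 9, gives p* = 31 and q* = 177.
Because the ceiling (18) lies below the market-clearing price, it is binding.
At p = 18: qd = 332 - 5·18 = 242 and qs = 6·18 - 9 = 99.
Producer surplus without the control is ½ · (31 - 1.5) · 177 = 2610.75.
With the ceiling, producers sell 99 units at 18, so PS = ½ · (18 - 1.5) · 99 = 816.75.
Change in producer surplus = 816.75 - 2610.75 = -1794.

-1794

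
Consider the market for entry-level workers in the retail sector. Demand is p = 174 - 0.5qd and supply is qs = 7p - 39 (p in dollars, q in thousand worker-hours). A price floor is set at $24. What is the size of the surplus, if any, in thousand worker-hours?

0

Rearranging demand gives qd = 348 - 2p. Equilibrium: 348 - 2p = 7p - 39, so 387 = 9p and p* = 43, q* = 262.
Since 24 is below p* = 43, the floor does not bind and the free-market outcome prevails.
Since the control does not bind, there is no surplus.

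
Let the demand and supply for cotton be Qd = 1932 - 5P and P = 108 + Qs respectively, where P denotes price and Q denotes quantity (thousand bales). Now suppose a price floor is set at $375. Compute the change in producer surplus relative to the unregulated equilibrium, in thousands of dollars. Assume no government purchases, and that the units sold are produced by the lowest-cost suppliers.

-13317.5

Rearranging supply gives Qs = P - 108. Equilibrium: 1932 - 5P = P - 108, so 2040 = 6P and P* = 340, Q* = 232.
The floor of 375 is above the equilibrium price 340, so it binds.
At P = 375: Qd = 1932 - 5·375 = 57 and Qs = 375 - 108 = 267.
Producer surplus without the control is ½ · (340 - 108) · 232 = 26912.
With the floor, 57 units are sold at 375. The supply price at Q = 57 is 165, so PS = ½ · [(375 - 108) + (375 - 165)] · 57 = 13594.5.
Change in producer surplus = 13594.5 - 26912 = -13317.5.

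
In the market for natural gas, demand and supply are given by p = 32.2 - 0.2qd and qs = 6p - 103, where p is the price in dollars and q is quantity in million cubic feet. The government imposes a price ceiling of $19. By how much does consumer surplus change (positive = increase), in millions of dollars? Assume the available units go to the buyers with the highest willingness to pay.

Rearranging demand gives qd = 161 - 5p. Setting quantity demanded equal to quantity supplied, 161 - 5p = 6p - 103, gives p* = 24 and q* = 41.
Because the ceiling (19) lies below the market-clearing price, it is binding.
At p = 19: qd = 161 - 5·19 = 66 and qs = 6·19 - 103 = 11.
Consumer surplus without the control is ½ · (32.2 - 24) · 41 = 168.1.
With the ceiling, 11 units are sold at 19 (assume they go to the highest-value buyers). The demand price at q = 11 is 30, so CS = ½ · [(32.2 - 19) + (30 - 19)] · 11 = 133.1.
Change in consumer surplus = 133.1 - 168.1 = -35.

-35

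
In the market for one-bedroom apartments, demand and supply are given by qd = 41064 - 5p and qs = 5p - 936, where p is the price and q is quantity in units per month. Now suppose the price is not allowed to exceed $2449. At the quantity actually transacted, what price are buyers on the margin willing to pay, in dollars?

5951

Without the control the market clears where 41064 - 5p = 5p - 936, i.e. p* = 4200 and q* = 20064.
Because the ceiling (2449) lies below the market-clearing price, it is binding.
At p = 2449: qd = 41064 - 5·2449 = 28819 and qs = 5·2449 - 936 = 11309.
Only 11309 units reach the market. On the demand curve, the marginal buyer's willingness to pay at q = 11309 is (41064 - 11309)/5 = 5951.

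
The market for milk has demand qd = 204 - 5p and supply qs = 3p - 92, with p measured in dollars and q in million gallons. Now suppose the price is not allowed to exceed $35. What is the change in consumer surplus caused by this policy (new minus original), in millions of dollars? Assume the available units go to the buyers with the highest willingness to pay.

In a free market, 204 - 5p = 3p - 92 gives the equilibrium p* = 37, q* = 19.
Because the ceiling (35) lies below the market-clearing price, it is binding.
At p = 35: qd = 204 - 5·35 = 29 and qs = 3·35 - 92 = 13.
Consumer surplus without the control is ½ · (40.8 - 37) · 19 = 36.1.
With the ceiling, 13 units are sold at 35 (assume they go to the highest-value buyers). The demand price at q = 13 is 38.2, so CS = ½ · [(40.8 - 35) + (38.2 - 35)] · 13 = 58.5.
Change in consumer surplus = 58.5 - 36.1 = 22.4.

22.4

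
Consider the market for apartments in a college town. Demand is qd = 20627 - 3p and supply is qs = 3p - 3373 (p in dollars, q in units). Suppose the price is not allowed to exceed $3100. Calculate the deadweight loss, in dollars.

Setting quantity demanded equal to quantity supplied, 20627 - 3p = 3p - 3373, gives p* = 4000 and q* = 8627.
Since 3100 < 4000, the ceiling is binding.
At p = 3100: qd = 20627 - 3·3100 = 11327 and qs = 3·3100 - 3373 = 5927.
Quantity traded falls to 5927. At q = 5927 the demand price is (20627 - 5927)/3 = 4900 and the supply price is (3373 + 5927)/3 = 3100.
Deadweight loss = ½ · (4900 - 3100) · (8627 - 5927) = ½ · 1800 · 2700 = 2430000.

2430000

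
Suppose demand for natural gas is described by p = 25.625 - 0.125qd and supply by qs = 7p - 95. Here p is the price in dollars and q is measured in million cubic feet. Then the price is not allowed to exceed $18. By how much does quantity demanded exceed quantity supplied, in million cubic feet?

Rearranging demand gives qd = 205 - 8p. Without the control the market clears where 205 - 8p = 7p - 95, i.e. p* = 20 and q* = 45.
The ceiling of 18 is below the equilibrium price 20, so it binds.
At p = 18: qd = 205 - 8·18 = 61 and qs = 7·18 - 95 = 31.
Shortage = qd - qs = 61 - 31 = 30.

30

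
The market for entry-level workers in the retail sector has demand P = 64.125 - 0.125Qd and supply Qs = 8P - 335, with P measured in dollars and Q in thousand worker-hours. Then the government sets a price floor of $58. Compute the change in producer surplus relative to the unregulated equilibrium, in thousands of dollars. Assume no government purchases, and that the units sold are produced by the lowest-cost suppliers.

145

Rearranging demand gives Qd = 513 - 8P. Equilibrium: 513 - 8P = 8P - 335, so 848 = 16P and P* = 53, Q* = 89.
Because the floor (58) lies above the market-clearing price, it is binding.
At P = 58: Qd = 513 - 8·58 = 49 and Qs = 8·58 - 335 = 129.
Producer surplus without the control is ½ · (53 - 41.875) · 89 = 495.0625.
With the floor, 49 units are sold at 58. The supply price at Q = 49 is 48, so PS = ½ · [(58 - 41.875) + (58 - 48)] · 49 = 640.0625.
Change in producer surplus = 640.0625 - 495.0625 = 145.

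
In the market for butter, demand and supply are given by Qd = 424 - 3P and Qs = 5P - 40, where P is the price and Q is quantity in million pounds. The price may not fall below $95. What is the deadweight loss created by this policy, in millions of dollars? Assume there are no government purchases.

3285.6

In a free market, 424 - 3P = 5P - 40 gives the equilibrium P* = 58, Q* = 250.
The floor of 95 is above the equilibrium price 58, so it binds.
At P = 95: Qd = 424 - 3·95 = 139 and Qs = 5·95 - 40 = 435.
Quantity traded falls to 139. At Q = 139 the demand price is (424 - 139)/3 = 95 and the supply price is (40 + 139)/5 = 35.8.
Deadweight loss = ½ · (95 - 35.8) · (250 - 139) = ½ · 59.2 · 111 = 3285.6.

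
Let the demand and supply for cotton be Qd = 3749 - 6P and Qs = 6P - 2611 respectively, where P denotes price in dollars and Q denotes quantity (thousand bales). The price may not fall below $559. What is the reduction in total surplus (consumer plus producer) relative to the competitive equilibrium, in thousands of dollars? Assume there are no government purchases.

5046

Without the control the market clears where 3749 - 6P = 6P - 2611, i.e. P* = 530 and Q* = 569.
Because the floor (559) lies above the market-clearing price, it is binding.
At P = 559: Qd = 3749 - 6·559 = 395 and Qs = 6·559 - 2611 = 743.
Quantity traded falls to 395. At Q = 395 the demand price is (3749 - 395)/6 = 559 and the supply price is (2611 + 395)/6 = 501.
Deadweight loss = ½ · (559 - 501) · (569 - 395) = ½ · 58 · 174 = 5046.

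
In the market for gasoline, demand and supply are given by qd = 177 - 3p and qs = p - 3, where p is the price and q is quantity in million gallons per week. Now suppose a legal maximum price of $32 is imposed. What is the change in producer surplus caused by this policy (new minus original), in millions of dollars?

-461.5

Setting quantity demanded equal to quantity supplied, 177 - 3p = p - 3, gives p* = 45 and q* = 42.
The ceiling of 32 is below the equilibrium price 45, so it binds.
At p = 32: qd = 177 - 3·32 = 81 and qs = 32 - 3 = 29.
Producer surplus without the control is ½ · (45 - 3) · 42 = 882.
With the ceiling, producers sell 29 units at 32, so PS = ½ · (32 - 3) · 29 = 420.5.
Change in producer surplus = 420.5 - 882 = -461.5.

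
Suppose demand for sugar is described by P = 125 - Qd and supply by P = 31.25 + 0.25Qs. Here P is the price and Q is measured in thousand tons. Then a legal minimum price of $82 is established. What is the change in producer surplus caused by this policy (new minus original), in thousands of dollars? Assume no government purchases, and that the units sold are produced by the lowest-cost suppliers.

Rearranging demand gives Qd = 125 - P; rearranging supply gives Qs = 4P - 125. Without the control the market clears where 125 - P = 4P - 125, i.e. P* = 50 and Q* = 75.
The floor of 82 is above the equilibrium price 50, so it binds.
At P = 82: Qd = 125 - 82 = 43 and Qs = 4·82 - 125 = 203.
Producer surplus without the control is ½ · (50 - 31.25) · 75 = 703.125.
With the floor, 43 units are sold at 82. The supply price at Q = 43 is 42, so PS = ½ · [(82 - 31.25) + (82 - 42)] · 43 = 1951.125.
Change in producer surplus = 1951.125 - 703.125 = 1248.

1248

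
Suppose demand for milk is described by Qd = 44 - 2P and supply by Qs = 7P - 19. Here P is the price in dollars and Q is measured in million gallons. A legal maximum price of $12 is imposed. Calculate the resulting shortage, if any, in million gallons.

0

Equilibrium: 44 - 2P = 7P - 19, so 63 = 9P and P* = 7, Q* = 30.
The ceiling of 12 is above the equilibrium price 7, so it is not binding; the market clears at P* = 7, Q* = 30.
Since the control does not bind, there is no shortage.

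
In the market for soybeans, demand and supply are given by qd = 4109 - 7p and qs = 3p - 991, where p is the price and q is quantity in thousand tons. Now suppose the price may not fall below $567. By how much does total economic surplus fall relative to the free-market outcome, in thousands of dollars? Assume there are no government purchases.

37905

In a free market, 4109 - 7p = 3p - 991 gives the equilibrium p* = 510, q* = 539.
The floor of 567 is above the equilibrium price 510, so it binds.
At p = 567: qd = 4109 - 7·567 = 140 and qs = 3·567 - 991 = 710.
Quantity traded falls to 140. At q = 140 the demand price is (4109 - 140)/7 = 567 and the supply price is (991 + 140)/3 = 377.
Deadweight loss = ½ · (567 - 377) · (539 - 140) = ½ · 190 · 399 = 37905.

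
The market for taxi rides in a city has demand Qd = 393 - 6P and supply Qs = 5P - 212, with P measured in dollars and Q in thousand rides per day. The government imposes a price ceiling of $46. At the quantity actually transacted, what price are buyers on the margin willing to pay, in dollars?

Setting quantity demanded equal to quantity supplied, 393 - 6P = 5P - 212, gives P* = 55 and Q* = 63.
Because the ceiling (46) lies below the market-clearing price, it is binding.
At P = 46: Qd = 393 - 6·46 = 117 and Qs = 5·46 - 212 = 18.
Only 18 units reach the market. On the demand curve, the marginal buyer's willingness to pay at Q = 18 is (393 - 18)/6 = 62.5.

62.5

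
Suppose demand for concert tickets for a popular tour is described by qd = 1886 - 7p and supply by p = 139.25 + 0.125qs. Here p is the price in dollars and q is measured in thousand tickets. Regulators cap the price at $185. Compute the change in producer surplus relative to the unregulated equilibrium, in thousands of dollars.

Rearranging supply gives qs = 8p - 1114. Equilibrium: 1886 - 7p = 8p - 1114, so 3000 = 15p and p* = 200, q* = 486.
The ceiling of 185 is below the equilibrium price 200, so it binds.
At p = 185: qd = 1886 - 7·185 = 591 and qs = 8·185 - 1114 = 366.
Producer surplus without the control is ½ · (200 - 139.25) · 486 = 14762.25.
With the ceiling, producers sell 366 units at 185, so PS = ½ · (185 - 139.25) · 366 = 8372.25.
Change in producer surplus = 8372.25 - 14762.25 = -6390.

-6390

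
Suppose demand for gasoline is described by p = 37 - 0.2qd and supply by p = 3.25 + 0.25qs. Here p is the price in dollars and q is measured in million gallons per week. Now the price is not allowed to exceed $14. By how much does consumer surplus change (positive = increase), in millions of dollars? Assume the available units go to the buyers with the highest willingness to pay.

241.6

Rearranging demand gives qd = 185 - 5p; rearranging supply gives qs = 4p - 13. Without the control the market clears where 185 - 5p = 4p - 13, i.e. p* = 22 and q* = 75.
The ceiling of 14 is below the equilibrium price 22, so it binds.
At p = 14: qd = 185 - 5·14 = 115 and qs = 4·14 - 13 = 43.
Consumer surplus without the control is ½ · (37 - 22) · 75 = 562.5.
With the ceiling, 43 units are sold at 14 (assume they go to the highest-value buyers). The demand price at q = 43 is 28.4, so CS = ½ · [(37 - 14) + (28.4 - 14)] · 43 = 804.1.
Change in consumer surplus = 804.1 - 562.5 = 241.6.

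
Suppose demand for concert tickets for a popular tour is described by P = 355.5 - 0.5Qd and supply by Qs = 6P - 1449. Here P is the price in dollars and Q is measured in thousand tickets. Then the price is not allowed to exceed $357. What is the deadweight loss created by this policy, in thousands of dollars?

0

Rearranging demand gives Qd = 711 - 2P. Without the control the market clears where 711 - 2P = 6P - 1449, i.e. P* = 270 and Q* = 171.
The ceiling of 357 is above the equilibrium price 270, so it is not binding; the market clears at P* = 270, Q* = 171.
Since the control does not bind, no trades are prevented and deadweight loss is zero.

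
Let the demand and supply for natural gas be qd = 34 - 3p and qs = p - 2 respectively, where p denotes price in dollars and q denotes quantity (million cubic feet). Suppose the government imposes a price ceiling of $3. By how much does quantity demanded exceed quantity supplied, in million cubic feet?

Setting quantity demanded equal to quantity supplied, 34 - 3p = p - 2, gives p* = 9 and q* = 7.
Because the ceiling (3) lies below the market-clearing price, it is binding.
At p = 3: qd = 34 - 3·3 = 25 and qs = 3 - 2 = 1.
Shortage = qd - qs = 25 - 1 = 24.

24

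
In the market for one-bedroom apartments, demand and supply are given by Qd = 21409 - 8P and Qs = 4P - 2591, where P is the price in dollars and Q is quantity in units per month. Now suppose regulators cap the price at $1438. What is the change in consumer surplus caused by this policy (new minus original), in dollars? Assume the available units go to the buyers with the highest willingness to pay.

1460638

Equilibrium: 21409 - 8P = 4P - 2591, so 24000 = 12P and P* = 2000, Q* = 5409.
Since 1438 < 2000, the ceiling is binding.
At P = 1438: Qd = 21409 - 8·1438 = 9905 and Qs = 4·1438 - 2591 = 3161.
Consumer surplus without the control is ½ · (2676.125 - 2000) · 5409 = 1828580.0625.
With the ceiling, 3161 units are sold at 1438 (assume they go to the highest-value buyers). The demand price at Q = 3161 is 2281, so CS = ½ · [(2676.125 - 1438) + (2281 - 1438)] · 3161 = 3289218.0625.
Change in consumer surplus = 3289218.0625 - 1828580.0625 = 1460638.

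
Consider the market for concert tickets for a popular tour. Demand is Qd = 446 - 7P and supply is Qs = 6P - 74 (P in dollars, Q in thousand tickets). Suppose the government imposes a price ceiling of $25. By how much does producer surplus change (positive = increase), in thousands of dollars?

Without the control the market clears where 446 - 7P = 6P - 74, i.e. P* = 40 and Q* = 166.
Because the ceiling (25) lies below the market-clearing price, it is binding.
At P = 25: Qd = 446 - 7·25 = 271 and Qs = 6·25 - 74 = 76.
Producer surplus without the control is ½ · (40 - 37/3) · 166 = 6889/3.
With the ceiling, producers sell 76 units at 25, so PS = ½ · (25 - 37/3) · 76 = 1444/3.
Change in producer surplus = 1444/3 - 6889/3 = -1815.

-1815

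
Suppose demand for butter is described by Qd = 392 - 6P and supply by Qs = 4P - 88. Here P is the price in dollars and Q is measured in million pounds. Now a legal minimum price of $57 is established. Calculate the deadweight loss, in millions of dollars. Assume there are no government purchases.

607.5

Equilibrium: 392 - 6P = 4P - 88, so 480 = 10P and P* = 48, Q* = 104.
Since 57 > 48, the floor is binding.
At P = 57: Qd = 392 - 6·57 = 50 and Qs = 4·57 - 88 = 140.
Quantity traded falls to 50. At Q = 50 the demand price is (392 - 50)/6 = 57 and the supply price is (88 + 50)/4 = 34.5.
Deadweight loss = ½ · (57 - 34.5) · (104 - 50) = ½ · 22.5 · 54 = 607.5.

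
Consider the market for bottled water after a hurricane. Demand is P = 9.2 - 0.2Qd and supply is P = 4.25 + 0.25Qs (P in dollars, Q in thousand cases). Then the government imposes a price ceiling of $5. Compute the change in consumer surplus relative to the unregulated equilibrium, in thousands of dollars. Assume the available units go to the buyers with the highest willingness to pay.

-0.4

Rearranging demand gives Qd = 46 - 5P; rearranging supply gives Qs = 4P - 17. In a free market, 46 - 5P = 4P - 17 gives the equilibrium P* = 7, Q* = 11.
The ceiling of 5 is below the equilibrium price 7, so it binds.
At P = 5: Qd = 46 - 5·5 = 21 and Qs = 4·5 - 17 = 3.
Consumer surplus without the control is ½ · (9.2 - 7) · 11 = 12.1.
With the ceiling, 3 units are sold at 5 (assume they go to the highest-value buyers). The demand price at Q = 3 is 8.6, so CS = ½ · [(9.2 - 5) + (8.6 - 5)] · 3 = 11.7.
Change in consumer surplus = 11.7 - 12.1 = -0.4.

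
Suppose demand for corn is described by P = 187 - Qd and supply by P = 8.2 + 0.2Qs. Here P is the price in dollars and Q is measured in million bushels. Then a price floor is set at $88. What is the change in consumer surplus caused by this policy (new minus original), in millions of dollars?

Rearranging demand gives Qd = 187 - P; rearranging supply gives Qs = 5P - 41. Equilibrium: 187 - P = 5P - 41, so 228 = 6P and P* = 38, Q* = 149.
Because the floor (88) lies above the market-clearing price, it is binding.
At P = 88: Qd = 187 - 88 = 99 and Qs = 5·88 - 41 = 399.
Consumer surplus without the control is ½ · (187 - 38) · 149 = 11100.5.
With the floor, consumers buy 99 units at 88, so CS = ½ · (187 - 88) · 99 = 4900.5.
Change in consumer surplus = 4900.5 - 11100.5 = -6200.

-6200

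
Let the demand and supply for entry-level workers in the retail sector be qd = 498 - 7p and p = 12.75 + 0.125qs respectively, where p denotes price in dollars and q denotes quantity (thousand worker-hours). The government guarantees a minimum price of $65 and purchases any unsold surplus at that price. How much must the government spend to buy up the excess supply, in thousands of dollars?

Rearranging supply gives qs = 8p - 102. Setting quantity demanded equal to quantity supplied, 498 - 7p = 8p - 102, gives p* = 40 and q* = 218.
The floor of 65 is above the equilibrium price 40, so it binds.
At p = 65: qd = 498 - 7·65 = 43 and qs = 8·65 - 102 = 418.
Surplus = qs - qd = 375.
Government expenditure = surplus × support price = 375 × 65 = 24375.

24375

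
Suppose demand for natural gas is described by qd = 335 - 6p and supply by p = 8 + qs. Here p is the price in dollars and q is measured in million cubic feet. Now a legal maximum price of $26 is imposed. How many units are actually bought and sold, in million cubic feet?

Rearranging supply gives qs = p - 8. In a free market, 335 - 6p = p - 8 gives the equilibrium p* = 49, q* = 41.
Because the ceiling (26) lies below the market-clearing price, it is binding.
At p = 26: qd = 335 - 6·26 = 179 and qs = 26 - 8 = 18.
The quantity actually transacted is the short side, supply: 18.

18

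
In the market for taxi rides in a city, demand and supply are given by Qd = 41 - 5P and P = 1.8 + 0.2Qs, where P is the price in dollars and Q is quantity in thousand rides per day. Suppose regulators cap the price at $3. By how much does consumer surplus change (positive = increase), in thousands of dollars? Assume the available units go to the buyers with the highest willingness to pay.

2

Rearranging supply gives Qs = 5P - 9. Equilibrium: 41 - 5P = 5P - 9, so 50 = 10P and P* = 5, Q* = 16.
The ceiling of 3 is below the equilibrium price 5, so it binds.
At P = 3: Qd = 41 - 5·3 = 26 and Qs = 5·3 - 9 = 6.
Consumer surplus without the control is ½ · (8.2 - 5) · 16 = 25.6.
With the ceiling, 6 units are sold at 3 (assume they go to the highest-value buyers). The demand price at Q = 6 is 7, so CS = ½ · [(8.2 - 3) + (7 - 3)] · 6 = 27.6.
Change in consumer surplus = 27.6 - 25.6 = 2.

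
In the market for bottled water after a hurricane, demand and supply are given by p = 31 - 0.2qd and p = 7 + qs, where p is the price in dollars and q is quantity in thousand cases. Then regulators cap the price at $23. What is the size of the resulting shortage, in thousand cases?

24

Rearranging demand gives qd = 155 - 5p; rearranging supply gives qs = p - 7. Setting quantity demanded equal to quantity supplied, 155 - 5p = p - 7, gives p* = 27 and q* = 20.
The ceiling of 23 is below the equilibrium price 27, so it binds.
At p = 23: qd = 155 - 5·23 = 40 and qs = 23 - 7 = 16.
Shortage = qd - qs = 40 - 16 = 24.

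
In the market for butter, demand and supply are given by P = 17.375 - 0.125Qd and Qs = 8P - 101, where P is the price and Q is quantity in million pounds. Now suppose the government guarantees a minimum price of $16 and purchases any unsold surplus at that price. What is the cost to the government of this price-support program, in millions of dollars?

Rearranging demand gives Qd = 139 - 8P. Without the control the market clears where 139 - 8P = 8P - 101, i.e. P* = 15 and Q* = 19.
The floor of 16 is above the equilibrium price 15, so it binds.
At P = 16: Qd = 139 - 8·16 = 11 and Qs = 8·16 - 101 = 27.
Surplus = Qs - Qd = 16.
Government expenditure = surplus × support price = 16 × 16 = 256.

256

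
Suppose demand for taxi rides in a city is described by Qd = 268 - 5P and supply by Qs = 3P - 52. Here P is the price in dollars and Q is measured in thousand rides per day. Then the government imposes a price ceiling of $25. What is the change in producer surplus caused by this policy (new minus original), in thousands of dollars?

Setting quantity demanded equal to quantity supplied, 268 - 5P = 3P - 52, gives P* = 40 and Q* = 68.
Since 25 < 40, the ceiling is binding.
At P = 25: Qd = 268 - 5·25 = 143 and Qs = 3·25 - 52 = 23.
Producer surplus without the control is ½ · (40 - 52/3) · 68 = 2312/3.
With the ceiling, producers sell 23 units at 25, so PS = ½ · (25 - 52/3) · 23 = 529/6.
Change in producer surplus = 529/6 - 2312/3 = -682.5.

-682.5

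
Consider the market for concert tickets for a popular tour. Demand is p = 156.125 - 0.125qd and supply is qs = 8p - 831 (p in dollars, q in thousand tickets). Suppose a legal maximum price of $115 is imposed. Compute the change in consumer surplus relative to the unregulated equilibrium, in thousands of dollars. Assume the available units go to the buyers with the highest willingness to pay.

Rearranging demand gives qd = 1249 - 8p. Without the control the market clears where 1249 - 8p = 8p - 831, i.e. p* = 130 and q* = 209.
Because the ceiling (115) lies below the market-clearing price, it is binding.
At p = 115: qd = 1249 - 8·115 = 329 and qs = 8·115 - 831 = 89.
Consumer surplus without the control is ½ · (156.125 - 130) · 209 = 2730.0625.
With the ceiling, 89 units are sold at 115 (assume they go to the highest-value buyers). The demand price at q = 89 is 145, so CS = ½ · [(156.125 - 115) + (145 - 115)] · 89 = 3165.0625.
Change in consumer surplus = 3165.0625 - 2730.0625 = 435.

435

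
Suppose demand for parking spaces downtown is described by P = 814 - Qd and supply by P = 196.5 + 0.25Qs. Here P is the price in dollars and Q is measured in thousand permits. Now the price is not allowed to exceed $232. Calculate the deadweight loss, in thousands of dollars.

77440

Rearranging demand gives Qd = 814 - P; rearranging supply gives Qs = 4P - 786. Setting quantity demanded equal to quantity supplied, 814 - P = 4P - 786, gives P* = 320 and Q* = 494.
Because the ceiling (232) lies below the market-clearing price, it is binding.
At P = 232: Qd = 814 - 232 = 582 and Qs = 4·232 - 786 = 142.
Quantity traded falls to 142. At Q = 142 the demand price is 814 - 142 = 672 and the supply price is (786 + 142)/4 = 232.
Deadweight loss = ½ · (672 - 232) · (494 - 142) = ½ · 440 · 352 = 77440.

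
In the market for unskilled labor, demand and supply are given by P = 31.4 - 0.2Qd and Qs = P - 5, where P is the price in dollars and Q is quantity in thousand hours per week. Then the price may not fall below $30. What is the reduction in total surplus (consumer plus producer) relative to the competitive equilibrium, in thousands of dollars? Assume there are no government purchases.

Rearranging demand gives Qd = 157 - 5P. Equilibrium: 157 - 5P = P - 5, so 162 = 6P and P* = 27, Q* = 22.
Because the floor (30) lies above the market-clearing price, it is binding.
At P = 30: Qd = 157 - 5·30 = 7 and Qs = 30 - 5 = 25.
Quantity traded falls to 7. At Q = 7 the demand price is (157 - 7)/5 = 30 and the supply price is 5 + 7 = 12.
Deadweight loss = ½ · (30 - 12) · (22 - 7) = ½ · 18 · 15 = 135.

135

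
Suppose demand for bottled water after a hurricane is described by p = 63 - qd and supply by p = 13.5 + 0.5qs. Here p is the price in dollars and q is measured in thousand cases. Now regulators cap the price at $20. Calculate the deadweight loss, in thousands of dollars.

300

Rearranging demand gives qd = 63 - p; rearranging supply gives qs = 2p - 27. Equilibrium: 63 - p = 2p - 27, so 90 = 3p and p* = 30, q* = 33.
Since 20 < 30, the ceiling is binding.
At p = 20: qd = 63 - 20 = 43 and qs = 2·20 - 27 = 13.
Quantity traded falls to 13. At q = 13 the demand price is 63 - 13 = 50 and the supply price is (27 + 13)/2 = 20.
Deadweight loss = ½ · (50 - 20) · (33 - 13) = ½ · 30 · 20 = 300.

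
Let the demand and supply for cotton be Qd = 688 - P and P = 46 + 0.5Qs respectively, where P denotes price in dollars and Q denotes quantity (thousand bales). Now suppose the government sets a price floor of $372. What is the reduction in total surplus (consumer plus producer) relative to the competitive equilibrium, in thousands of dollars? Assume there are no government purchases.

9408

Rearranging supply gives Qs = 2P - 92. Equilibrium: 688 - P = 2P - 92, so 780 = 3P and P* = 260, Q* = 428.
Because the floor (372) lies above the market-clearing price, it is binding.
At P = 372: Qd = 688 - 372 = 316 and Qs = 2·372 - 92 = 652.
Quantity traded falls to 316. At Q = 316 the demand price is 688 - 316 = 372 and the supply price is (92 + 316)/2 = 204.
Deadweight loss = ½ · (372 - 204) · (428 - 316) = ½ · 168 · 112 = 9408.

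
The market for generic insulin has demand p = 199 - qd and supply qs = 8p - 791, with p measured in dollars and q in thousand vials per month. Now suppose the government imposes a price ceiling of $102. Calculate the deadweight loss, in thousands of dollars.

2304

Rearranging demand gives qd = 199 - p. Setting quantity demanded equal to quantity supplied, 199 - p = 8p - 791, gives p* = 110 and q* = 89.
Since 102 < 110, the ceiling is binding.
At p = 102: qd = 199 - 102 = 97 and qs = 8·102 - 791 = 25.
Quantity traded falls to 25. At q = 25 the demand price is 199 - 25 = 174 and the supply price is (791 + 25)/8 = 102.
Deadweight loss = ½ · (174 - 102) · (89 - 25) = ½ · 72 · 64 = 2304.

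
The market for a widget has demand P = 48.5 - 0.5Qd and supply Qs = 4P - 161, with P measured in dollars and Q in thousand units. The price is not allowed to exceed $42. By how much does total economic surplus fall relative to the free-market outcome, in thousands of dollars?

6

Rearranging demand gives Qd = 97 - 2P. Setting quantity demanded equal to quantity supplied, 97 - 2P = 4P - 161, gives P* = 43 and Q* = 11.
Because the ceiling (42) lies below the market-clearing price, it is binding.
At P = 42: Qd = 97 - 2·42 = 13 and Qs = 4·42 - 161 = 7.
Quantity traded falls to 7. At Q = 7 the demand price is (97 - 7)/2 = 45 and the supply price is (161 + 7)/4 = 42.
Deadweight loss = ½ · (45 - 42) · (11 - 7) = ½ · 3 · 4 = 6.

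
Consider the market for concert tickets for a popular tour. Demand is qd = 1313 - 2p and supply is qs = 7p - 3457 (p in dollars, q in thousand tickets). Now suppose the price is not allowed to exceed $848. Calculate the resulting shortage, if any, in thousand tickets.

0

Setting quantity demanded equal to quantity supplied, 1313 - 2p = 7p - 3457, gives p* = 530 and q* = 253.
The ceiling of 848 is above the equilibrium price 530, so it is not binding; the market clears at p* = 530, q* = 253.
Since the control does not bind, there is no shortage.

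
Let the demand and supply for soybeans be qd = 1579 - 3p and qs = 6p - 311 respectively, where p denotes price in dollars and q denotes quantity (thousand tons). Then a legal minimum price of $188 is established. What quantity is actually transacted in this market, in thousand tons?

949

In a free market, 1579 - 3p = 6p - 311 gives the equilibrium p* = 210, q* = 949.
Since 188 is below p* = 210, the floor does not bind and the free-market outcome prevails.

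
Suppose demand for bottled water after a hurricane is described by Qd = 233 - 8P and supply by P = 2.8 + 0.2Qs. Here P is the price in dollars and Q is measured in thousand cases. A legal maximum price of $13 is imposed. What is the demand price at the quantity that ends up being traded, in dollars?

22.75

Rearranging supply gives Qs = 5P - 14. In a free market, 233 - 8P = 5P - 14 gives the equilibrium P* = 19, Q* = 81.
The ceiling of 13 is below the equilibrium price 19, so it binds.
At P = 13: Qd = 233 - 8·13 = 129 and Qs = 5·13 - 14 = 51.
Only 51 units reach the market. On the demand curve, the marginal buyer's willingness to pay at Q = 51 is (233 - 51)/8 = 22.75.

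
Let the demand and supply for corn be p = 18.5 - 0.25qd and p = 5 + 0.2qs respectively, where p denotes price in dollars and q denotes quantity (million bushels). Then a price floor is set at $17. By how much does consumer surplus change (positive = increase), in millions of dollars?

-108

Rearranging demand gives qd = 74 - 4p; rearranging supply gives qs = 5p - 25. Without the control the market clears where 74 - 4p = 5p - 25, i.e. p* = 11 and q* = 30.
Because the floor (17) lies above the market-clearing price, it is binding.
At p = 17: qd = 74 - 4·17 = 6 and qs = 5·17 - 25 = 60.
Consumer surplus without the control is ½ · (18.5 - 11) · 30 = 112.5.
With the floor, consumers buy 6 units at 17, so CS = ½ · (18.5 - 17) · 6 = 4.5.
Change in consumer surplus = 4.5 - 112.5 = -108.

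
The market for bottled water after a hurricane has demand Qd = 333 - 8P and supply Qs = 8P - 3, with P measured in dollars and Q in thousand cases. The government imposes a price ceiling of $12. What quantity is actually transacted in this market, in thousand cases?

Setting quantity demanded equal to quantity supplied, 333 - 8P = 8P - 3, gives P* = 21 and Q* = 165.
Because the ceiling (12) lies below the market-clearing price, it is binding.
At P = 12: Qd = 333 - 8·12 = 237 and Qs = 8·12 - 3 = 93.
The quantity actually transacted is the short side, supply: 93.

93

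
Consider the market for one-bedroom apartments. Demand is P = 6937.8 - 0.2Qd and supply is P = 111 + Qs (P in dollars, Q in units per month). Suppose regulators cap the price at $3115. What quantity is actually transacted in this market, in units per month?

Rearranging demand gives Qd = 34689 - 5P; rearranging supply gives Qs = P - 111. In a free market, 34689 - 5P = P - 111 gives the equilibrium P* = 5800, Q* = 5689.
The ceiling of 3115 is below the equilibrium price 5800, so it binds.
At P = 3115: Qd = 34689 - 5·3115 = 19114 and Qs = 3115 - 111 = 3004.
The quantity actually transacted is the short side, supply: 3004.

3004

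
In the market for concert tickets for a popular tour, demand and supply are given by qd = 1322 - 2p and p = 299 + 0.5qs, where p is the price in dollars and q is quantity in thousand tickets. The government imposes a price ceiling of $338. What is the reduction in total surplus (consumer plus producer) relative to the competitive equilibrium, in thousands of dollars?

Rearranging supply gives qs = 2p - 598. Equilibrium: 1322 - 2p = 2p - 598, so 1920 = 4p and p* = 480, q* = 362.
Because the ceiling (338) lies below the market-clearing price, it is binding.
At p = 338: qd = 1322 - 2·338 = 646 and qs = 2·338 - 598 = 78.
Quantity traded falls to 78. At q = 78 the demand price is (1322 - 78)/2 = 622 and the supply price is (598 + 78)/2 = 338.
Deadweight loss = ½ · (622 - 338) · (362 - 78) = ½ · 284 · 284 = 40328.

40328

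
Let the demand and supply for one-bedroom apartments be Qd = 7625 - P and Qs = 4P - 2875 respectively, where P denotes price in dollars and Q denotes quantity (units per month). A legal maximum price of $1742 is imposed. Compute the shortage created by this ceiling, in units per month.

1790

Setting quantity demanded equal to quantity supplied, 7625 - P = 4P - 2875, gives P* = 2100 and Q* = 5525.
Since 1742 < 2100, the ceiling is binding.
At P = 1742: Qd = 7625 - 1742 = 5883 and Qs = 4·1742 - 2875 = 4093.
Shortage = Qd - Qs = 5883 - 4093 = 1790.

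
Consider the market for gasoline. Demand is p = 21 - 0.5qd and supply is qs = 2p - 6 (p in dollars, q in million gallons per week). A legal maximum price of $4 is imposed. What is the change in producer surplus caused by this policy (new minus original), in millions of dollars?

-80

Rearranging demand gives qd = 42 - 2p. Setting quantity demanded equal to quantity supplied, 42 - 2p = 2p - 6, gives p* = 12 and q* = 18.
The ceiling of 4 is below the equilibrium price 12, so it binds.
At p = 4: qd = 42 - 2·4 = 34 and qs = 2·4 - 6 = 2.
Producer surplus without the control is ½ · (12 - 3) · 18 = 81.
With the ceiling, producers sell 2 units at 4, so PS = ½ · (4 - 3) · 2 = 1.
Change in producer surplus = 1 - 81 = -80.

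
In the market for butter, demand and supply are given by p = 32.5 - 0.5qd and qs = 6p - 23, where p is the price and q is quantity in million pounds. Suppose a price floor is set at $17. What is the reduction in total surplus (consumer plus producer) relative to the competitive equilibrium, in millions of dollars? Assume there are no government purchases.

48

Rearranging demand gives qd = 65 - 2p. Equilibrium: 65 - 2p = 6p - 23, so 88 = 8p and p* = 11, q* = 43.
The floor of 17 is above the equilibrium price 11, so it binds.
At p = 17: qd = 65 - 2·17 = 31 and qs = 6·17 - 23 = 79.
Quantity traded falls to 31. At q = 31 the demand price is (65 - 31)/2 = 17 and the supply price is (23 + 31)/6 = 9.
Deadweight loss = ½ · (17 - 9) · (43 - 31) = ½ · 8 · 12 = 48.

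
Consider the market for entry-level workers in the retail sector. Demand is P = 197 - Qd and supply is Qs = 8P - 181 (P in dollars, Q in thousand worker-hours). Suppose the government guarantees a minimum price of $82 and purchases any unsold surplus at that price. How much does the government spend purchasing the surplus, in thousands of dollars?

29520

Rearranging demand gives Qd = 197 - P. Setting quantity demanded equal to quantity supplied, 197 - P = 8P - 181, gives P* = 42 and Q* = 155.
Since 82 > 42, the floor is binding.
At P = 82: Qd = 197 - 82 = 115 and Qs = 8·82 - 181 = 475.
Surplus = Qs - Qd = 360.
Government expenditure = surplus × support price = 360 × 82 = 29520.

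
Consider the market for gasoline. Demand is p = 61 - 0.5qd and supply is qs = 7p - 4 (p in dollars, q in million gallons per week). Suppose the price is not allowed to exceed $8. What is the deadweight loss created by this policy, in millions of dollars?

Rearranging demand gives qd = 122 - 2p. Without the control the market clears where 122 - 2p = 7p - 4, i.e. p* = 14 and q* = 94.
Since 8 < 14, the ceiling is binding.
At p = 8: qd = 122 - 2·8 = 106 and qs = 7·8 - 4 = 52.
Quantity traded falls to 52. At q = 52 the demand price is (122 - 52)/2 = 35 and the supply price is (4 + 52)/7 = 8.
Deadweight loss = ½ · (35 - 8) · (94 - 52) = ½ · 27 · 42 = 567.

567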